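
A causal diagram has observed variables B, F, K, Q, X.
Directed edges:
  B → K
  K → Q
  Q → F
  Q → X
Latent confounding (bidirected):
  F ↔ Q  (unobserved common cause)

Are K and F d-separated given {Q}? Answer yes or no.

No — K and F are d-connected given {Q}.

Bayes-Ball from K | {Q} reaches {B,F}.
F ∈ reach(K|{Q}) ⇒ K ⊥̸ F | {Q}.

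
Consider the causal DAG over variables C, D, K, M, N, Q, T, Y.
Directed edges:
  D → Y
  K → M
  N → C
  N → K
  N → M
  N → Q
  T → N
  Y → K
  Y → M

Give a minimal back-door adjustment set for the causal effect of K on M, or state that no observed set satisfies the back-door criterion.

K→M: minimal back-door set {N, Y}.

desc(K)\{K}={M}; candidates ⊆ {C,D,N,Q,T,Y}.
size 0: {}; under {} K still reaches {C,D,M,N,Q,T,Y} ∋ M.
size 1: {C}, {D}, {N} …(+3); under {C} K still reaches {D,M,N,Q,T,Y} ∋ M.
{N,Y}: K⊥M given {N,Y} in G with K→· removed — back-door holds.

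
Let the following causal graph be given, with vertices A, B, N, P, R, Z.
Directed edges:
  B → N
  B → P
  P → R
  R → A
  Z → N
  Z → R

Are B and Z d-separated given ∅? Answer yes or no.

Yes — B ⊥ Z | ∅.

Bayes-Ball from B | ∅ reaches {A,N,P,R}.
Z ∉ reach(B|∅) ⇒ B ⊥ Z | ∅.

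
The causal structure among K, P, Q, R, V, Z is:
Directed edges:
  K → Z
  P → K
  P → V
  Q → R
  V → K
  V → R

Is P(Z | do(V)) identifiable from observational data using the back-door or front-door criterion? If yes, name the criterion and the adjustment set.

desc(V)\{V}={K,R,Z}; candidates ⊆ {P,Q}.
size 0: {}; under {} V still reaches {K,P,Z} ∋ Z.
{P}: V⊥Z given {P} in G with V→· removed — back-door holds.
P(Z|do(V)) = Σ_{P} P(Z|V,P)·P(P).

P(Z|do(V)): backdoor, adjust for {P}.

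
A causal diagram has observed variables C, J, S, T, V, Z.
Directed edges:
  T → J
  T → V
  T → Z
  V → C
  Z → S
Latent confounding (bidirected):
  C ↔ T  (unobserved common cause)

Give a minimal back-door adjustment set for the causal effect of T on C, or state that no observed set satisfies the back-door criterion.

desc(T)\{T}={C,J,S,V,Z}; candidates ⊆ {—}.
T↔C: latent back-door arc(s) into T.
size 0: {}; under {} T still reaches {C} ∋ C.
T↔C cannot be blocked by any observed set — no back-door set.

T→C: no observed back-door set.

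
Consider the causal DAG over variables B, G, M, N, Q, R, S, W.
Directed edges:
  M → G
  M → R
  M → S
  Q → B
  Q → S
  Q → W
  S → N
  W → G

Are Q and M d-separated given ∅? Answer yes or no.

Yes — Q ⊥ M | ∅.

Bayes-Ball from Q | ∅ reaches {B,G,N,S,W}.
M ∉ reach(Q|∅) ⇒ Q ⊥ M | ∅.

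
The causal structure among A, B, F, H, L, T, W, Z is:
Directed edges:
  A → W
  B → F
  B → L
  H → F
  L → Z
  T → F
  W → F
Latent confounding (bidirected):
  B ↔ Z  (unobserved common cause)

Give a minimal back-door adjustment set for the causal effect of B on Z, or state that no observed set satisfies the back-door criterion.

desc(B)\{B}={F,L,Z}; candidates ⊆ {A,H,T,W}.
B↔Z: latent back-door arc(s) into B.
size 0: {}; under {} B still reaches {Z} ∋ Z.
size 1: {A}, {H}, {T} …(+1); under {A} B still reaches {Z} ∋ Z.
size 2: {A,H}, {A,T}, {A,W} …(+3); under {A,H} B still reaches {Z} ∋ Z.
B↔Z cannot be blocked by any observed set — no back-door set.

B→Z: no observed back-door set.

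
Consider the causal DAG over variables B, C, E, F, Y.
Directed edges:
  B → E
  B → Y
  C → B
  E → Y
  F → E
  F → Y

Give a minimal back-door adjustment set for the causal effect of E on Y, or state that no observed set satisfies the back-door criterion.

desc(E)\{E}={Y}; candidates ⊆ {B,C,F}.
size 0: {}; under {} E still reaches {B,C,F,Y} ∋ Y.
size 1: {B}, {C}, {F}; under {B} E still reaches {F,Y} ∋ Y.
{B,F}: E⊥Y given {B,F} in G with E→· removed — back-door holds.

E→Y: minimal back-door set {B, F}.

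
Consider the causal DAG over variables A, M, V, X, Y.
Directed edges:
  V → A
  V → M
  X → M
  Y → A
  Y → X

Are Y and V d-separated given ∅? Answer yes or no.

Yes — Y ⊥ V | ∅.

Bayes-Ball from Y | ∅ reaches {A,M,X}.
V ∉ reach(Y|∅) ⇒ Y ⊥ V | ∅.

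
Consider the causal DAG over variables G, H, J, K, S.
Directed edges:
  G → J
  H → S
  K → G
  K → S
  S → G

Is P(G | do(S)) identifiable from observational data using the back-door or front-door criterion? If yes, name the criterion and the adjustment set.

desc(S)\{S}={G,J}; candidates ⊆ {H,K}.
size 0: {}; under {} S still reaches {G,H,J,K} ∋ G.
{K}: S⊥G given {K} in G with S→· removed — back-door holds.
P(G|do(S)) = Σ_{K} P(G|S,K)·P(K).

P(G|do(S)): backdoor, adjust for {K}.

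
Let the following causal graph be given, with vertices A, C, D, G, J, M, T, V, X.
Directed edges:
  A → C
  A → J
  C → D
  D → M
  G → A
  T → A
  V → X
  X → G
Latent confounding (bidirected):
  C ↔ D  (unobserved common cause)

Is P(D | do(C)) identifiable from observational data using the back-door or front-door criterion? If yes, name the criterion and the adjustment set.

P(D|do(C)): not identifiable (no BD/FD set).

desc(C)\{C}={D,M}; candidates ⊆ {A,G,J,T,V,X}.
C↔D: latent back-door arc(s) into C.
size 0: {}; under {} C still reaches {A,D,G,J,M,T,V,X} ∋ D.
size 1: {A}, {G}, {J} …(+3); under {A} C still reaches {D,M} ∋ D.
size 2: {A,G}, {A,J}, {A,T} …(+12); under {A,G} C still reaches {D,M} ∋ D.
C↔D cannot be blocked by any observed set — no back-door set.
No mediator lies on a directed C→…→D path.
Neither criterion identifies P(D|do(C)) in this graph.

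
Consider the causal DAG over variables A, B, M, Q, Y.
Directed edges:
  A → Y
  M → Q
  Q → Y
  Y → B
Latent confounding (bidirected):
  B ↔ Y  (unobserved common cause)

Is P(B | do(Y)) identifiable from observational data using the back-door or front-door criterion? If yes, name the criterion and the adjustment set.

P(B|do(Y)): not identifiable (no BD/FD set).

desc(Y)\{Y}={B}; candidates ⊆ {A,M,Q}.
Y↔B: latent back-door arc(s) into Y.
size 0: {}; under {} Y still reaches {A,B,M,Q} ∋ B.
size 1: {A}, {M}, {Q}; under {A} Y still reaches {B,M,Q} ∋ B.
size 2: {A,M}, {A,Q}, {M,Q}; under {A,M} Y still reaches {B,Q} ∋ B.
Y↔B cannot be blocked by any observed set — no back-door set.
No mediator lies on a directed Y→…→B path.
Neither criterion identifies P(B|do(Y)) in this graph.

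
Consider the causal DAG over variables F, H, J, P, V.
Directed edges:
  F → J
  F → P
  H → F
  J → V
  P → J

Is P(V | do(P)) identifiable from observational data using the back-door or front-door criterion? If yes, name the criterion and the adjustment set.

desc(P)\{P}={J,V}; candidates ⊆ {F,H}.
size 0: {}; under {} P still reaches {F,H,J,V} ∋ V.
{F}: P⊥V given {F} in G with P→· removed — back-door holds.
P(V|do(P)) = Σ_{F} P(V|P,F)·P(F).

P(V|do(P)): backdoor, adjust for {F}.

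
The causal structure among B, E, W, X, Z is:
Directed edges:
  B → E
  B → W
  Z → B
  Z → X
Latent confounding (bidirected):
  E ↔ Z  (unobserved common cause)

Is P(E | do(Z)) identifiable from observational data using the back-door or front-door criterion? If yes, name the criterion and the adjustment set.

desc(Z)\{Z}={B,E,W,X}; candidates ⊆ {—}.
Z↔E: latent back-door arc(s) into Z.
size 0: {}; under {} Z still reaches {E} ∋ E.
Z↔E cannot be blocked by any observed set — no back-door set.
{B}: (i) intercepts every directed Z→E path; (ii) no back-door Z→{B}; (iii) {Z} blocks every back-door {B}→E. Front-door holds.
P(E|do(Z)) = Σ_{B} P(B|Z) Σ_{Z'} P(E|B,Z')P(Z').

P(E|do(Z)): frontdoor, adjust for {B}.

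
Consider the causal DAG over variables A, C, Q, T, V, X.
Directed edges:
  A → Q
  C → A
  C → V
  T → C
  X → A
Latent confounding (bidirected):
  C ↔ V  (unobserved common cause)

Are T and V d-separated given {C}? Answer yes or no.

No — T and V are d-connected given {C}.

Bayes-Ball from T | {C} reaches {V}.
V ∈ reach(T|{C}) ⇒ T ⊥̸ V | {C}.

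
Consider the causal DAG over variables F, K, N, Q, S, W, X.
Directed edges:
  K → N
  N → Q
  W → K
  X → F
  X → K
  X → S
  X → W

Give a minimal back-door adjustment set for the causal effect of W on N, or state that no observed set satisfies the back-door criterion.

W→N: minimal back-door set {X}.

desc(W)\{W}={K,N,Q}; candidates ⊆ {F,S,X}.
size 0: {}; under {} W still reaches {F,K,N,Q,S,X} ∋ N.
{X}: W⊥N given {X} in G with W→· removed — back-door holds.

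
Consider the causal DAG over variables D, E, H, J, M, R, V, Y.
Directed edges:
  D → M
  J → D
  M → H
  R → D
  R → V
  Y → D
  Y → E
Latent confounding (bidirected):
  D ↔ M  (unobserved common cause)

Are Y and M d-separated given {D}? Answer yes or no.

Bayes-Ball from Y | {D} reaches {E,H,J,M,R,V}.
M ∈ reach(Y|{D}) ⇒ Y ⊥̸ M | {D}.

No — Y and M are d-connected given {D}.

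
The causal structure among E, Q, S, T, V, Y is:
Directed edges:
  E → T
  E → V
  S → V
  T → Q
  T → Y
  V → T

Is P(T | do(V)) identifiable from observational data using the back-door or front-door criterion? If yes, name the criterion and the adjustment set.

P(T|do(V)): backdoor, adjust for {E}.

desc(V)\{V}={Q,T,Y}; candidates ⊆ {E,S}.
size 0: {}; under {} V still reaches {E,Q,S,T,Y} ∋ T.
{E}: V⊥T given {E} in G with V→· removed — back-door holds.
P(T|do(V)) = Σ_{E} P(T|V,E)·P(E).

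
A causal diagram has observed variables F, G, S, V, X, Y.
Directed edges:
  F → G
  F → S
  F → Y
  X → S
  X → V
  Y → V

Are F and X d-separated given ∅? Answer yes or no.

Bayes-Ball from F | ∅ reaches {G,S,V,Y}.
X ∉ reach(F|∅) ⇒ F ⊥ X | ∅.

Yes — F ⊥ X | ∅.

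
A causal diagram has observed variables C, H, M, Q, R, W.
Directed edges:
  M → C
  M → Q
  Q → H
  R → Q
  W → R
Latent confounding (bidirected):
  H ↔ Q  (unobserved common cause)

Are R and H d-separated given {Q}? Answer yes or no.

No — R and H are d-connected given {Q}.

Bayes-Ball from R | {Q} reaches {C,H,M,W}.
H ∈ reach(R|{Q}) ⇒ R ⊥̸ H | {Q}.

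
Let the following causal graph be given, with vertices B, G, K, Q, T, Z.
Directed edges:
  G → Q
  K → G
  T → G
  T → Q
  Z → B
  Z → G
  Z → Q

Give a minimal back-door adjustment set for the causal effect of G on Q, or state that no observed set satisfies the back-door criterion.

G→Q: minimal back-door set {T, Z}.

desc(G)\{G}={Q}; candidates ⊆ {B,K,T,Z}.
size 0: {}; under {} G still reaches {B,K,Q,T,Z} ∋ Q.
size 1: {B}, {K}, {T} …(+1); under {B} G still reaches {K,Q,T,Z} ∋ Q.
{T,Z}: G⊥Q given {T,Z} in G with G→· removed — back-door holds.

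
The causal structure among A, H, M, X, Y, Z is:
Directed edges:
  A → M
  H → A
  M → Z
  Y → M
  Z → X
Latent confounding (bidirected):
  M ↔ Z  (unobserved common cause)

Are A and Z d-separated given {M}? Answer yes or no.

No — A and Z are d-connected given {M}.

Bayes-Ball from A | {M} reaches {H,X,Y,Z}.
Z ∈ reach(A|{M}) ⇒ A ⊥̸ Z | {M}.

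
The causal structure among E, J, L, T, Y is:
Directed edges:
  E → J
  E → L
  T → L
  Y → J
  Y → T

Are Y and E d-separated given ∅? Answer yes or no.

Yes — Y ⊥ E | ∅.

Bayes-Ball from Y | ∅ reaches {J,L,T}.
E ∉ reach(Y|∅) ⇒ Y ⊥ E | ∅.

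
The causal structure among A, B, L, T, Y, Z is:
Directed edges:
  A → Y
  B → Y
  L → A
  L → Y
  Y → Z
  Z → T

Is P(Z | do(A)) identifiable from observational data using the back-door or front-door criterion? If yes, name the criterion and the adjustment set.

P(Z|do(A)): backdoor, adjust for {L}.

desc(A)\{A}={T,Y,Z}; candidates ⊆ {B,L}.
size 0: {}; under {} A still reaches {L,T,Y,Z} ∋ Z.
{L}: A⊥Z given {L} in G with A→· removed — back-door holds.
P(Z|do(A)) = Σ_{L} P(Z|A,L)·P(L).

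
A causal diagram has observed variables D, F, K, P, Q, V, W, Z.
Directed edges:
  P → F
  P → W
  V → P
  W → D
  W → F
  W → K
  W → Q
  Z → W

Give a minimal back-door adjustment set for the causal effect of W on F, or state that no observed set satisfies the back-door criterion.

W→F: minimal back-door set {P}.

desc(W)\{W}={D,F,K,Q}; candidates ⊆ {P,V,Z}.
size 0: {}; under {} W still reaches {F,P,V,Z} ∋ F.
{P}: W⊥F given {P} in G with W→· removed — back-door holds.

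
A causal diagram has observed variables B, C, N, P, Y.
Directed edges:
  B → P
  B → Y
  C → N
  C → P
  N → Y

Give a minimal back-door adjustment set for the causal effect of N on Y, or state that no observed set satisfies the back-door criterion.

desc(N)\{N}={Y}; candidates ⊆ {B,C,P}.
∅: N⊥Y given ∅ in G with N→· removed — back-door holds.

N→Y: minimal back-door set ∅.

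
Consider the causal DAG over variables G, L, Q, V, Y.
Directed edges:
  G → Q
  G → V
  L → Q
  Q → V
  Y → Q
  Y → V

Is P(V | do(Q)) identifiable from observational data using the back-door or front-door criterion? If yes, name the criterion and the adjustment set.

desc(Q)\{Q}={V}; candidates ⊆ {G,L,Y}.
size 0: {}; under {} Q still reaches {G,L,V,Y} ∋ V.
size 1: {G}, {L}, {Y}; under {G} Q still reaches {L,V,Y} ∋ V.
{G,Y}: Q⊥V given {G,Y} in G with Q→· removed — back-door holds.
P(V|do(Q)) = Σ_{G,Y} P(V|Q,G,Y)·P(G,Y).

P(V|do(Q)): backdoor, adjust for {G, Y}.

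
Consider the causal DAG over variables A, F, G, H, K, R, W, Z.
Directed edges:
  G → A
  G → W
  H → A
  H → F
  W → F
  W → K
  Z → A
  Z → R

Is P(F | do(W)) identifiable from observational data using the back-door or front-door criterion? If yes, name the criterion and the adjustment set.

desc(W)\{W}={F,K}; candidates ⊆ {A,G,H,R,Z}.
∅: W⊥F given ∅ in G with W→· removed — back-door holds.
P(F|do(W)) = P(F|W) — no adjustment needed.

P(F|do(W)): backdoor, adjust for ∅.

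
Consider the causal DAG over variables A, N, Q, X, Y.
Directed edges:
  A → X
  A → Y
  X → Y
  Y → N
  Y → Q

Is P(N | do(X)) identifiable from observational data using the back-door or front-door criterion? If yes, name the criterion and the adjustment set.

P(N|do(X)): backdoor, adjust for {A}.

desc(X)\{X}={N,Q,Y}; candidates ⊆ {A}.
size 0: {}; under {} X still reaches {A,N,Q,Y} ∋ N.
{A}: X⊥N given {A} in G with X→· removed — back-door holds.
P(N|do(X)) = Σ_{A} P(N|X,A)·P(A).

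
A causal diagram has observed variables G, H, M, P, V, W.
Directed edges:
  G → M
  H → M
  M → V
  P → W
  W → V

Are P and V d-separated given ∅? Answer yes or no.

Bayes-Ball from P | ∅ reaches {V,W}.
V ∈ reach(P|∅) ⇒ P ⊥̸ V | ∅.

No — P and V are d-connected given ∅.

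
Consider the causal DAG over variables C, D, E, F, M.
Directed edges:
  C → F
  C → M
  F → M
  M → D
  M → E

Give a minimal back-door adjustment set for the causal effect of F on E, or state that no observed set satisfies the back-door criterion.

F→E: minimal back-door set {C}.

desc(F)\{F}={D,E,M}; candidates ⊆ {C}.
size 0: {}; under {} F still reaches {C,D,E,M} ∋ E.
{C}: F⊥E given {C} in G with F→· removed — back-door holds.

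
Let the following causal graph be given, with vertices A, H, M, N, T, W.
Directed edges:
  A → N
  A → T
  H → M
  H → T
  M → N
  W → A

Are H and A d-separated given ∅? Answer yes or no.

Bayes-Ball from H | ∅ reaches {M,N,T}.
A ∉ reach(H|∅) ⇒ H ⊥ A | ∅.

Yes — H ⊥ A | ∅.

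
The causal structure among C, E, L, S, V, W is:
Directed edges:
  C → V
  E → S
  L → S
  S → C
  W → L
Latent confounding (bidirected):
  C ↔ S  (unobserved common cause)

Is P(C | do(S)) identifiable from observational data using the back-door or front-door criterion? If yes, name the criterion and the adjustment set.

P(C|do(S)): not identifiable (no BD/FD set).

desc(S)\{S}={C,V}; candidates ⊆ {E,L,W}.
S↔C: latent back-door arc(s) into S.
size 0: {}; under {} S still reaches {C,E,L,V,W} ∋ C.
size 1: {E}, {L}, {W}; under {E} S still reaches {C,L,V,W} ∋ C.
size 2: {E,L}, {E,W}, {L,W}; under {E,L} S still reaches {C,V} ∋ C.
S↔C cannot be blocked by any observed set — no back-door set.
No mediator lies on a directed S→…→C path.
Neither criterion identifies P(C|do(S)) in this graph.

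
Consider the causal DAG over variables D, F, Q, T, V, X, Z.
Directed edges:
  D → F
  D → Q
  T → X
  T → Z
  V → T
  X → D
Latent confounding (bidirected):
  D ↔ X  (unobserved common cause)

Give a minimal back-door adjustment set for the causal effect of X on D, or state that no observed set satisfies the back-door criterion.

desc(X)\{X}={D,F,Q}; candidates ⊆ {T,V,Z}.
X↔D: latent back-door arc(s) into X.
size 0: {}; under {} X still reaches {D,F,Q,T,V,Z} ∋ D.
size 1: {T}, {V}, {Z}; under {T} X still reaches {D,F,Q} ∋ D.
size 2: {T,V}, {T,Z}, {V,Z}; under {T,V} X still reaches {D,F,Q} ∋ D.
X↔D cannot be blocked by any observed set — no back-door set.

X→D: no observed back-door set.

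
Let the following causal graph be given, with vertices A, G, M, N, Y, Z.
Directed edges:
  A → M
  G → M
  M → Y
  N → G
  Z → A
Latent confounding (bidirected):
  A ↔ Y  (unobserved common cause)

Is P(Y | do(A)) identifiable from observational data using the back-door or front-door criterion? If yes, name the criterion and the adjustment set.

P(Y|do(A)): frontdoor, adjust for {M}.

desc(A)\{A}={M,Y}; candidates ⊆ {G,N,Z}.
A↔Y: latent back-door arc(s) into A.
size 0: {}; under {} A still reaches {Y,Z} ∋ Y.
size 1: {G}, {N}, {Z}; under {G} A still reaches {Y,Z} ∋ Y.
size 2: {G,N}, {G,Z}, {N,Z}; under {G,N} A still reaches {Y,Z} ∋ Y.
A↔Y cannot be blocked by any observed set — no back-door set.
{M}: (i) intercepts every directed A→Y path; (ii) no back-door A→{M}; (iii) {A} blocks every back-door {M}→Y. Front-door holds.
P(Y|do(A)) = Σ_{M} P(M|A) Σ_{A'} P(Y|M,A')P(A').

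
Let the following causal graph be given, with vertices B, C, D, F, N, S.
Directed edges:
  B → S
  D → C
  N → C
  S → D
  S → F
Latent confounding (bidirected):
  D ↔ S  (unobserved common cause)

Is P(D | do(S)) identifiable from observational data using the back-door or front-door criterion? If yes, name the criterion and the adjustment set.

P(D|do(S)): not identifiable (no BD/FD set).

desc(S)\{S}={C,D,F}; candidates ⊆ {B,N}.
S↔D: latent back-door arc(s) into S.
size 0: {}; under {} S still reaches {B,C,D} ∋ D.
size 1: {B}, {N}; under {B} S still reaches {C,D} ∋ D.
size 2: {B,N}; under {B,N} S still reaches {C,D} ∋ D.
S↔D cannot be blocked by any observed set — no back-door set.
No mediator lies on a directed S→…→D path.
Neither criterion identifies P(D|do(S)) in this graph.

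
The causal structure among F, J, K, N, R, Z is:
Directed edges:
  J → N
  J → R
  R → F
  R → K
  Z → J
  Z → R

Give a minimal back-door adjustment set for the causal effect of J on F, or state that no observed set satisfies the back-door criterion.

desc(J)\{J}={F,K,N,R}; candidates ⊆ {Z}.
size 0: {}; under {} J still reaches {F,K,R,Z} ∋ F.
{Z}: J⊥F given {Z} in G with J→· removed — back-door holds.

J→F: minimal back-door set {Z}.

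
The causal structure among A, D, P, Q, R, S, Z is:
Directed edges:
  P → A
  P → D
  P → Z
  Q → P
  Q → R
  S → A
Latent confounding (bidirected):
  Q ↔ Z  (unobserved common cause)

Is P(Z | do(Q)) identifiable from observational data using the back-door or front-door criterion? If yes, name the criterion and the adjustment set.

desc(Q)\{Q}={A,D,P,R,Z}; candidates ⊆ {S}.
Q↔Z: latent back-door arc(s) into Q.
size 0: {}; under {} Q still reaches {Z} ∋ Z.
size 1: {S}; under {S} Q still reaches {Z} ∋ Z.
Q↔Z cannot be blocked by any observed set — no back-door set.
{P}: (i) intercepts every directed Q→Z path; (ii) no back-door Q→{P}; (iii) {Q} blocks every back-door {P}→Z. Front-door holds.
P(Z|do(Q)) = Σ_{P} P(P|Q) Σ_{Q'} P(Z|P,Q')P(Q').

P(Z|do(Q)): frontdoor, adjust for {P}.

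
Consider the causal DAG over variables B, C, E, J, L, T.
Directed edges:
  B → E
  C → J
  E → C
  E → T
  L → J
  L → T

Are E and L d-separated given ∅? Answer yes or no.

Bayes-Ball from E | ∅ reaches {B,C,J,T}.
L ∉ reach(E|∅) ⇒ E ⊥ L | ∅.

Yes — E ⊥ L | ∅.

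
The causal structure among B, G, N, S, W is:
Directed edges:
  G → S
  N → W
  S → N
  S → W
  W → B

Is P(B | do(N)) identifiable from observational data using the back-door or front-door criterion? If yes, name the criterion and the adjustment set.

desc(N)\{N}={B,W}; candidates ⊆ {G,S}.
size 0: {}; under {} N still reaches {B,G,S,W} ∋ B.
{S}: N⊥B given {S} in G with N→· removed — back-door holds.
P(B|do(N)) = Σ_{S} P(B|N,S)·P(S).

P(B|do(N)): backdoor, adjust for {S}.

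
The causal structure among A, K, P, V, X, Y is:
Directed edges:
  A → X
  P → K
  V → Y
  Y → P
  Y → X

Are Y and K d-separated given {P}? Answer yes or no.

Yes — Y ⊥ K | {P}.

Bayes-Ball from Y | {P} reaches {V,X}.
K ∉ reach(Y|{P}) ⇒ Y ⊥ K | {P}.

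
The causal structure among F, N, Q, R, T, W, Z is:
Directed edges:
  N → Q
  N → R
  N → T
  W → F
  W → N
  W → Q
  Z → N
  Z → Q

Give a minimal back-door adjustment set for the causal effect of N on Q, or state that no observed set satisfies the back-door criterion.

N→Q: minimal back-door set {W, Z}.

desc(N)\{N}={Q,R,T}; candidates ⊆ {F,W,Z}.
size 0: {}; under {} N still reaches {F,Q,W,Z} ∋ Q.
size 1: {F}, {W}, {Z}; under {F} N still reaches {Q,W,Z} ∋ Q.
{W,Z}: N⊥Q given {W,Z} in G with N→· removed — back-door holds.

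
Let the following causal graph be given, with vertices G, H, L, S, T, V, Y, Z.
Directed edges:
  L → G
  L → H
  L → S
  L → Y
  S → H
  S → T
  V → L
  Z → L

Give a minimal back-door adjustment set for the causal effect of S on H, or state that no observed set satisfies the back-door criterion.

S→H: minimal back-door set {L}.

desc(S)\{S}={H,T}; candidates ⊆ {G,L,V,Y,Z}.
size 0: {}; under {} S still reaches {G,H,L,V,Y,Z} ∋ H.
{L}: S⊥H given {L} in G with S→· removed — back-door holds.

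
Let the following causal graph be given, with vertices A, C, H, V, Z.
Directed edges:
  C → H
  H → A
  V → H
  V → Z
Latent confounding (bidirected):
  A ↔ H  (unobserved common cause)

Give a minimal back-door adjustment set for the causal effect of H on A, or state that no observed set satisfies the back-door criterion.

desc(H)\{H}={A}; candidates ⊆ {C,V,Z}.
H↔A: latent back-door arc(s) into H.
size 0: {}; under {} H still reaches {A,C,V,Z} ∋ A.
size 1: {C}, {V}, {Z}; under {C} H still reaches {A,V,Z} ∋ A.
size 2: {C,V}, {C,Z}, {V,Z}; under {C,V} H still reaches {A} ∋ A.
H↔A cannot be blocked by any observed set — no back-door set.

H→A: no observed back-door set.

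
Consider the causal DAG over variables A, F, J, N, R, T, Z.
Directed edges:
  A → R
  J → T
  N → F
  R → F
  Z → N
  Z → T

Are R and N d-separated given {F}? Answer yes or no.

Bayes-Ball from R | {F} reaches {A,N,T,Z}.
N ∈ reach(R|{F}) ⇒ R ⊥̸ N | {F}.

No — R and N are d-connected given {F}.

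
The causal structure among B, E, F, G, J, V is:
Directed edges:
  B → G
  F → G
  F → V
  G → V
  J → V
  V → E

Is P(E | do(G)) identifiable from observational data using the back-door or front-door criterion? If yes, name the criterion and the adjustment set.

P(E|do(G)): backdoor, adjust for {F}.

desc(G)\{G}={E,V}; candidates ⊆ {B,F,J}.
size 0: {}; under {} G still reaches {B,E,F,V} ∋ E.
{F}: G⊥E given {F} in G with G→· removed — back-door holds.
P(E|do(G)) = Σ_{F} P(E|G,F)·P(F).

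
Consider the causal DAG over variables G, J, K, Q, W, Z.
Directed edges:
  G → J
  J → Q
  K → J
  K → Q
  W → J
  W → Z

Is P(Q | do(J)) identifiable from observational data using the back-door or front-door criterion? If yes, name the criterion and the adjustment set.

P(Q|do(J)): backdoor, adjust for {K}.

desc(J)\{J}={Q}; candidates ⊆ {G,K,W,Z}.
size 0: {}; under {} J still reaches {G,K,Q,W,Z} ∋ Q.
{K}: J⊥Q given {K} in G with J→· removed — back-door holds.
P(Q|do(J)) = Σ_{K} P(Q|J,K)·P(K).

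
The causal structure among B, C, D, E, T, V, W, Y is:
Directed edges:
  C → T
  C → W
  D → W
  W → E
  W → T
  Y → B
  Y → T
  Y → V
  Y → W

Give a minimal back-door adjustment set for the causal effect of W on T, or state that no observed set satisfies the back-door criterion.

desc(W)\{W}={E,T}; candidates ⊆ {B,C,D,V,Y}.
size 0: {}; under {} W still reaches {B,C,D,T,V,Y} ∋ T.
size 1: {B}, {C}, {D} …(+2); under {B} W still reaches {C,D,T,V,Y} ∋ T.
{C,Y}: W⊥T given {C,Y} in G with W→· removed — back-door holds.

W→T: minimal back-door set {C, Y}.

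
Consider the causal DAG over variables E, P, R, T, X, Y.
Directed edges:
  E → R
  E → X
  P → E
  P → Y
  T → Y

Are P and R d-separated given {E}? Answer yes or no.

Yes — P ⊥ R | {E}.

Bayes-Ball from P | {E} reaches {Y}.
R ∉ reach(P|{E}) ⇒ P ⊥ R | {E}.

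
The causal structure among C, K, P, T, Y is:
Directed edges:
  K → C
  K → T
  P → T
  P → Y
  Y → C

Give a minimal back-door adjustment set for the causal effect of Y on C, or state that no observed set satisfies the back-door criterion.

desc(Y)\{Y}={C}; candidates ⊆ {K,P,T}.
∅: Y⊥C given ∅ in G with Y→· removed — back-door holds.

Y→C: minimal back-door set ∅.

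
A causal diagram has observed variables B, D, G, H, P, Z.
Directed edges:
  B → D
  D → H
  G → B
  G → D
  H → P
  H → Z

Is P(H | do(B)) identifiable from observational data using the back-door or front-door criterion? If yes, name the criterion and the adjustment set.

desc(B)\{B}={D,H,P,Z}; candidates ⊆ {G}.
size 0: {}; under {} B still reaches {D,G,H,P,Z} ∋ H.
{G}: B⊥H given {G} in G with B→· removed — back-door holds.
P(H|do(B)) = Σ_{G} P(H|B,G)·P(G).

P(H|do(B)): backdoor, adjust for {G}.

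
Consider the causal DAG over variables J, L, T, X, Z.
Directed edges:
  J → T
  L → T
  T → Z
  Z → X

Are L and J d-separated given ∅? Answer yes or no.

Bayes-Ball from L | ∅ reaches {T,X,Z}.
J ∉ reach(L|∅) ⇒ L ⊥ J | ∅.

Yes — L ⊥ J | ∅.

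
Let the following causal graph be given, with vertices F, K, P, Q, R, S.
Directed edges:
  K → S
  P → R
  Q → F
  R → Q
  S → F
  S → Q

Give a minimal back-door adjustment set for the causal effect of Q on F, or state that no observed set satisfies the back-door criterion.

Q→F: minimal back-door set {S}.

desc(Q)\{Q}={F}; candidates ⊆ {K,P,R,S}.
size 0: {}; under {} Q still reaches {F,K,P,R,S} ∋ F.
{S}: Q⊥F given {S} in G with Q→· removed — back-door holds.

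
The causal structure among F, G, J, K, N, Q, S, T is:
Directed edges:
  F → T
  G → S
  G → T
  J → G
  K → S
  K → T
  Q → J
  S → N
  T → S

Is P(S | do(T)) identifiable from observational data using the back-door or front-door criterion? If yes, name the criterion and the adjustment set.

P(S|do(T)): backdoor, adjust for {G, K}.

desc(T)\{T}={N,S}; candidates ⊆ {F,G,J,K,Q}.
size 0: {}; under {} T still reaches {F,G,J,K,N,Q,S} ∋ S.
size 1: {F}, {G}, {J} …(+2); under {F} T still reaches {G,J,K,N,Q,S} ∋ S.
{G,K}: T⊥S given {G,K} in G with T→· removed — back-door holds.
P(S|do(T)) = Σ_{G,K} P(S|T,G,K)·P(G,K).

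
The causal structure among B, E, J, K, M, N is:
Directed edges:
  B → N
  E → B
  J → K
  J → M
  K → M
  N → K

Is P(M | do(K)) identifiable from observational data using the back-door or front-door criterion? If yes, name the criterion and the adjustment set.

P(M|do(K)): backdoor, adjust for {J}.

desc(K)\{K}={M}; candidates ⊆ {B,E,J,N}.
size 0: {}; under {} K still reaches {B,E,J,M,N} ∋ M.
{J}: K⊥M given {J} in G with K→· removed — back-door holds.
P(M|do(K)) = Σ_{J} P(M|K,J)·P(J).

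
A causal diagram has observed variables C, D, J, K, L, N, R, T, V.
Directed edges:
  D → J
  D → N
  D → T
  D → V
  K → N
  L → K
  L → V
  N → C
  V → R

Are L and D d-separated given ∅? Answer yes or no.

Bayes-Ball from L | ∅ reaches {C,K,N,R,V}.
D ∉ reach(L|∅) ⇒ L ⊥ D | ∅.

Yes — L ⊥ D | ∅.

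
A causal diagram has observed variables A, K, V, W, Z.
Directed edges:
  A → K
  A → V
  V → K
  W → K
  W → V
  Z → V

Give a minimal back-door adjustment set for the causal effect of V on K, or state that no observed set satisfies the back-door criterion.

V→K: minimal back-door set {A, W}.

desc(V)\{V}={K}; candidates ⊆ {A,W,Z}.
size 0: {}; under {} V still reaches {A,K,W,Z} ∋ K.
size 1: {A}, {W}, {Z}; under {A} V still reaches {K,W,Z} ∋ K.
{A,W}: V⊥K given {A,W} in G with V→· removed — back-door holds.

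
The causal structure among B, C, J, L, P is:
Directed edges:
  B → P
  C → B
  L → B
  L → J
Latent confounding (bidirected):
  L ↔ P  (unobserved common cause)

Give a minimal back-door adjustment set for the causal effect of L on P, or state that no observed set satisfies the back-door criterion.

L→P: no observed back-door set.

desc(L)\{L}={B,J,P}; candidates ⊆ {C}.
L↔P: latent back-door arc(s) into L.
size 0: {}; under {} L still reaches {P} ∋ P.
size 1: {C}; under {C} L still reaches {P} ∋ P.
L↔P cannot be blocked by any observed set — no back-door set.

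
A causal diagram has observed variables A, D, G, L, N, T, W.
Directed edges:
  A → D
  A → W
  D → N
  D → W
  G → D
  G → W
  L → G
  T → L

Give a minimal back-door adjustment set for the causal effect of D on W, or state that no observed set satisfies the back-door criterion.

D→W: minimal back-door set {A, G}.

desc(D)\{D}={N,W}; candidates ⊆ {A,G,L,T}.
size 0: {}; under {} D still reaches {A,G,L,T,W} ∋ W.
size 1: {A}, {G}, {L} …(+1); under {A} D still reaches {G,L,T,W} ∋ W.
{A,G}: D⊥W given {A,G} in G with D→· removed — back-door holds.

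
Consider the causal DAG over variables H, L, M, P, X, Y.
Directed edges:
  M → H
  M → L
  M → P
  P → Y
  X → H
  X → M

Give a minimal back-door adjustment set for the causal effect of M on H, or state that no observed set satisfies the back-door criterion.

M→H: minimal back-door set {X}.

desc(M)\{M}={H,L,P,Y}; candidates ⊆ {X}.
size 0: {}; under {} M still reaches {H,X} ∋ H.
{X}: M⊥H given {X} in G with M→· removed — back-door holds.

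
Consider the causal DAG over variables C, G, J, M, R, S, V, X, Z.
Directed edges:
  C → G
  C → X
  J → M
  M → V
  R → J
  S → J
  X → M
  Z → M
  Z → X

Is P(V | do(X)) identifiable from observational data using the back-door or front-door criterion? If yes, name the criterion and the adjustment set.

P(V|do(X)): backdoor, adjust for {Z}.

desc(X)\{X}={M,V}; candidates ⊆ {C,G,J,R,S,Z}.
size 0: {}; under {} X still reaches {C,G,M,V,Z} ∋ V.
{Z}: X⊥V given {Z} in G with X→· removed — back-door holds.
P(V|do(X)) = Σ_{Z} P(V|X,Z)·P(Z).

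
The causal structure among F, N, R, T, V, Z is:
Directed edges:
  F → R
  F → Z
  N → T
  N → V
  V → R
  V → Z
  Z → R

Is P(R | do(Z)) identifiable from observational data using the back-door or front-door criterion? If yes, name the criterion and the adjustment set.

P(R|do(Z)): backdoor, adjust for {F, V}.

desc(Z)\{Z}={R}; candidates ⊆ {F,N,T,V}.
size 0: {}; under {} Z still reaches {F,N,R,T,V} ∋ R.
size 1: {F}, {N}, {T} …(+1); under {F} Z still reaches {N,R,T,V} ∋ R.
{F,V}: Z⊥R given {F,V} in G with Z→· removed — back-door holds.
P(R|do(Z)) = Σ_{F,V} P(R|Z,F,V)·P(F,V).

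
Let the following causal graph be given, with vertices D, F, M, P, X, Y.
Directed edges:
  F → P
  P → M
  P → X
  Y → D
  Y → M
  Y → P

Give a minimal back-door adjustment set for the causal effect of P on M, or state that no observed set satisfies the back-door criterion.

desc(P)\{P}={M,X}; candidates ⊆ {D,F,Y}.
size 0: {}; under {} P still reaches {D,F,M,Y} ∋ M.
{Y}: P⊥M given {Y} in G with P→· removed — back-door holds.

P→M: minimal back-door set {Y}.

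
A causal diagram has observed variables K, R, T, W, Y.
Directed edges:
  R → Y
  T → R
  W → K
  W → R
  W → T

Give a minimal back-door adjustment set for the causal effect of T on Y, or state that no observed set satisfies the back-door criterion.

T→Y: minimal back-door set {W}.

desc(T)\{T}={R,Y}; candidates ⊆ {K,W}.
size 0: {}; under {} T still reaches {K,R,W,Y} ∋ Y.
{W}: T⊥Y given {W} in G with T→· removed — back-door holds.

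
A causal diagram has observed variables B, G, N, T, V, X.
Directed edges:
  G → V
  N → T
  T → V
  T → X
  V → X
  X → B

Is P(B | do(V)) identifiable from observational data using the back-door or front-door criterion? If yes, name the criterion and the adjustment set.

P(B|do(V)): backdoor, adjust for {T}.

desc(V)\{V}={B,X}; candidates ⊆ {G,N,T}.
size 0: {}; under {} V still reaches {B,G,N,T,X} ∋ B.
{T}: V⊥B given {T} in G with V→· removed — back-door holds.
P(B|do(V)) = Σ_{T} P(B|V,T)·P(T).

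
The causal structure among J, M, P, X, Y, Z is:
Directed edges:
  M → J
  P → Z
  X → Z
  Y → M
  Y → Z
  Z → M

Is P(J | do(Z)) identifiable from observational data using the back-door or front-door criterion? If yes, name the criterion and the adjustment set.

desc(Z)\{Z}={J,M}; candidates ⊆ {P,X,Y}.
size 0: {}; under {} Z still reaches {J,M,P,X,Y} ∋ J.
{Y}: Z⊥J given {Y} in G with Z→· removed — back-door holds.
P(J|do(Z)) = Σ_{Y} P(J|Z,Y)·P(Y).

P(J|do(Z)): backdoor, adjust for {Y}.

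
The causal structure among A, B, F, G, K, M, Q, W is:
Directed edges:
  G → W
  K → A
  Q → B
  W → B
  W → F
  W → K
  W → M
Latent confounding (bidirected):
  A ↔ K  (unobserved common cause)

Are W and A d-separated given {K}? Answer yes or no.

No — W and A are d-connected given {K}.

Bayes-Ball from W | {K} reaches {A,B,F,G,M}.
A ∈ reach(W|{K}) ⇒ W ⊥̸ A | {K}.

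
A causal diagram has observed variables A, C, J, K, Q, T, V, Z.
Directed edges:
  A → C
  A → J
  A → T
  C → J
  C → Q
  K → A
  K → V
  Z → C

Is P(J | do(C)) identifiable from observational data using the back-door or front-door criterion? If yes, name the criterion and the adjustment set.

desc(C)\{C}={J,Q}; candidates ⊆ {A,K,T,V,Z}.
size 0: {}; under {} C still reaches {A,J,K,T,V,Z} ∋ J.
{A}: C⊥J given {A} in G with C→· removed — back-door holds.
P(J|do(C)) = Σ_{A} P(J|C,A)·P(A).

P(J|do(C)): backdoor, adjust for {A}.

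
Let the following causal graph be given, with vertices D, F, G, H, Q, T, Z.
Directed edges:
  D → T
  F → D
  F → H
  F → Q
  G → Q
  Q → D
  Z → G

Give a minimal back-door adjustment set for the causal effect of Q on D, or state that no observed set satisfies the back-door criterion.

Q→D: minimal back-door set {F}.

desc(Q)\{Q}={D,T}; candidates ⊆ {F,G,H,Z}.
size 0: {}; under {} Q still reaches {D,F,G,H,T,Z} ∋ D.
{F}: Q⊥D given {F} in G with Q→· removed — back-door holds.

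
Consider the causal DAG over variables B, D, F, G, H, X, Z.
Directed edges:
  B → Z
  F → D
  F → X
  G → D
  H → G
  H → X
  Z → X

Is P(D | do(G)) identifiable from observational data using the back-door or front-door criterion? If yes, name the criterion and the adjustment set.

desc(G)\{G}={D}; candidates ⊆ {B,F,H,X,Z}.
∅: G⊥D given ∅ in G with G→· removed — back-door holds.
P(D|do(G)) = P(D|G) — no adjustment needed.

P(D|do(G)): backdoor, adjust for ∅.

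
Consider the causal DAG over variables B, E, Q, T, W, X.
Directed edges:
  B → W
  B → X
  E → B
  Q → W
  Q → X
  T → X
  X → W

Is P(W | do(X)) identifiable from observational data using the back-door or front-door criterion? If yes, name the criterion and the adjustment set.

P(W|do(X)): backdoor, adjust for {B, Q}.

desc(X)\{X}={W}; candidates ⊆ {B,E,Q,T}.
size 0: {}; under {} X still reaches {B,E,Q,T,W} ∋ W.
size 1: {B}, {E}, {Q} …(+1); under {B} X still reaches {Q,T,W} ∋ W.
{B,Q}: X⊥W given {B,Q} in G with X→· removed — back-door holds.
P(W|do(X)) = Σ_{B,Q} P(W|X,B,Q)·P(B,Q).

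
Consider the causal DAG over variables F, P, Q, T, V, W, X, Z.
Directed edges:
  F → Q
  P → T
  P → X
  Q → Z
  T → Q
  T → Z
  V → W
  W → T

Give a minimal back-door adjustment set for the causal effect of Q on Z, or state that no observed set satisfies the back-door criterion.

Q→Z: minimal back-door set {T}.

desc(Q)\{Q}={Z}; candidates ⊆ {F,P,T,V,W,X}.
size 0: {}; under {} Q still reaches {F,P,T,V,W,X,Z} ∋ Z.
{T}: Q⊥Z given {T} in G with Q→· removed — back-door holds.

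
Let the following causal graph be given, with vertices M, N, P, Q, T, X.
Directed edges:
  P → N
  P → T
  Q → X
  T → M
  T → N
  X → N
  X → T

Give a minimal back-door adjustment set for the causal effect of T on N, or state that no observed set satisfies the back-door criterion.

T→N: minimal back-door set {P, X}.

desc(T)\{T}={M,N}; candidates ⊆ {P,Q,X}.
size 0: {}; under {} T still reaches {N,P,Q,X} ∋ N.
size 1: {P}, {Q}, {X}; under {P} T still reaches {N,Q,X} ∋ N.
{P,X}: T⊥N given {P,X} in G with T→· removed — back-door holds.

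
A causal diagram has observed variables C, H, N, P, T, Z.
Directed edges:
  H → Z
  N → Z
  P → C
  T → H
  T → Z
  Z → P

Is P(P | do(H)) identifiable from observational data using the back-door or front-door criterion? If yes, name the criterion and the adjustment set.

desc(H)\{H}={C,P,Z}; candidates ⊆ {N,T}.
size 0: {}; under {} H still reaches {C,P,T,Z} ∋ P.
{T}: H⊥P given {T} in G with H→· removed — back-door holds.
P(P|do(H)) = Σ_{T} P(P|H,T)·P(T).

P(P|do(H)): backdoor, adjust for {T}.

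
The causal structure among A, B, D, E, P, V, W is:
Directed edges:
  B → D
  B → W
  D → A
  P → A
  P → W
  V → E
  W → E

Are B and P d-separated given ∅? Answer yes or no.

Bayes-Ball from B | ∅ reaches {A,D,E,W}.
P ∉ reach(B|∅) ⇒ B ⊥ P | ∅.

Yes — B ⊥ P | ∅.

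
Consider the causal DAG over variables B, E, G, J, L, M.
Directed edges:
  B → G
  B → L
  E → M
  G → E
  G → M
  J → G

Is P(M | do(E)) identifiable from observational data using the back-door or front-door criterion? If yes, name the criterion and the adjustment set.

desc(E)\{E}={M}; candidates ⊆ {B,G,J,L}.
size 0: {}; under {} E still reaches {B,G,J,L,M} ∋ M.
{G}: E⊥M given {G} in G with E→· removed — back-door holds.
P(M|do(E)) = Σ_{G} P(M|E,G)·P(G).

P(M|do(E)): backdoor, adjust for {G}.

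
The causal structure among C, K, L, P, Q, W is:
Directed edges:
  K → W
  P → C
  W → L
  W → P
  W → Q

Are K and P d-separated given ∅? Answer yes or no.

Bayes-Ball from K | ∅ reaches {C,L,P,Q,W}.
P ∈ reach(K|∅) ⇒ K ⊥̸ P | ∅.

No — K and P are d-connected given ∅.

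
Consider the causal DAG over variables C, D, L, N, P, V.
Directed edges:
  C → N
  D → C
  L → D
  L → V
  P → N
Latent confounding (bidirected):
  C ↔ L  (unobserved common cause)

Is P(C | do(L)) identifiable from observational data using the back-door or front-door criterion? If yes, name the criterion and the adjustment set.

desc(L)\{L}={C,D,N,V}; candidates ⊆ {P}.
L↔C: latent back-door arc(s) into L.
size 0: {}; under {} L still reaches {C,N} ∋ C.
size 1: {P}; under {P} L still reaches {C,N} ∋ C.
L↔C cannot be blocked by any observed set — no back-door set.
{D}: (i) intercepts every directed L→C path; (ii) no back-door L→{D}; (iii) {L} blocks every back-door {D}→C. Front-door holds.
P(C|do(L)) = Σ_{D} P(D|L) Σ_{L'} P(C|D,L')P(L').

P(C|do(L)): frontdoor, adjust for {D}.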